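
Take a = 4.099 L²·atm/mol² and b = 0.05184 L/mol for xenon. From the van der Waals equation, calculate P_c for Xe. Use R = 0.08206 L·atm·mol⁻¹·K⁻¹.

For a van der Waals gas, P_c = a/(27b²).
P_c = 4.099/(27×(0.05184)²) = 4.099/0.072559 = 56.49 atm

P_c ≈ 56.49 atm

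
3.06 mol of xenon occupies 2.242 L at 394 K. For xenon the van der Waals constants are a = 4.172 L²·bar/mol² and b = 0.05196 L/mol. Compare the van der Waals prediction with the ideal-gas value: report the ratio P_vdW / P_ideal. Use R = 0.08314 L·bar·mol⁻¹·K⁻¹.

P_vdW / P_ideal ≈ 0.9025

Ideal: P_ideal = nRT/V = (3.06)(0.08314)(394)/2.242 = 44.7087 bar
vdW: P = nRT/(V − nb) − a n²/V² = 100.237/2.08300 − 39.0649/5.02656 = 48.1215 − 7.77170 = 40.3498 bar
Ratio = 40.3498/44.7087 = 0.9025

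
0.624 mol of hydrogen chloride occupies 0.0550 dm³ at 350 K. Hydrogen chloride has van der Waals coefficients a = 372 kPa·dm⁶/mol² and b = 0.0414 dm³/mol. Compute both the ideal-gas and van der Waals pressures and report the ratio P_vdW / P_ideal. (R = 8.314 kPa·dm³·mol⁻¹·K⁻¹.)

Ideal: P_ideal = nRT/V = (0.624)(8.314)(350)/0.0550 = 33014.1 kPa
vdW: P = nRT/(V − nb) − a n²/V² = 1815.78/0.0291664 − 144.848/0.00302500 = 62255.9 − 47883.6 = 14372.3 kPa
Ratio = 14372.3/33014.1 = 0.4353

P_vdW / P_ideal ≈ 0.4353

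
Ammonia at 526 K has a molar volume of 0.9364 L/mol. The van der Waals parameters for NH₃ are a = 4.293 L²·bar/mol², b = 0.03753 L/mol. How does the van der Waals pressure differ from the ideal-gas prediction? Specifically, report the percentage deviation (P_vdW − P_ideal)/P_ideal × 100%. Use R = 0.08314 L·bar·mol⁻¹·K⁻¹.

Ideal: P_ideal = RT/V_m = (0.08314)(526)/0.9364 = 46.7019 bar
vdW: P = RT/(V_m − b) − a/V_m² = 43.7316/0.898870 − 4.293/0.876845 = 48.6518 − 4.89596 = 43.7558 bar
% deviation = (43.7558 − 46.7019)/46.7019 × 100% = -6.31%

-6.31 %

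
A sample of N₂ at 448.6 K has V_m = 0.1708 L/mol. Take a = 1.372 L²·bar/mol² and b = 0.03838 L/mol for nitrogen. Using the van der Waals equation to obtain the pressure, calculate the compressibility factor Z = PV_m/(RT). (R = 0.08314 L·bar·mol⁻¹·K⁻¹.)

Z ≈ 1.074

P = RT/(V_m − b) − a/V_m² = (0.08314)(448.6)/(0.1708 − 0.03838) − 1.372/(0.1708)²
  = 37.297/0.13242 − 47.030 = 281.66 − 47.030 = 234.63 bar
Z = PV_m/(RT) = (234.63)(0.1708)/((0.08314)(448.6)) = 40.075/37.297 = 1.074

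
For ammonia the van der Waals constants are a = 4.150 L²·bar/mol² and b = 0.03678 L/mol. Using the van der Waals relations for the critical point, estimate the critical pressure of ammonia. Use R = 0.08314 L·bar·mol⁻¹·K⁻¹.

For a van der Waals gas, P_c = a/(27b²).
P_c = 4.150/(27×(0.03678)²) = 4.150/0.036525 = 113.6 bar

P_c ≈ 113.6 bar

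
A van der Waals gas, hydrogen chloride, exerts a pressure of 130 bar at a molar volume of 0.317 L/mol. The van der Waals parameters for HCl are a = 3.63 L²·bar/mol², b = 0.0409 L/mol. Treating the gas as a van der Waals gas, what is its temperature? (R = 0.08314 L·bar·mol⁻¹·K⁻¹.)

T ≈ 551.7 K

T = (P + a/V_m²)(V_m − b)/R
P + a/V_m² = 130 + 3.63/(0.317)² = 166.12 bar
V_m − b = 0.317 − 0.0409 = 0.27610 L/mol
T = (166.12)(0.27610)/0.08314 = 551.7 K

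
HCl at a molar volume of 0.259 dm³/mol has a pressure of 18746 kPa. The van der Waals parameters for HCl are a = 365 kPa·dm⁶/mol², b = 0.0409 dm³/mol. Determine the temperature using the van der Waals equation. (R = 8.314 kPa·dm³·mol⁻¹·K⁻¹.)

T = (P + a/V_m²)(V_m − b)/R
P + a/V_m² = 18746 + 365/(0.259)² = 24187 kPa
V_m − b = 0.259 − 0.0409 = 0.21810 dm³/mol
T = (24187)(0.21810)/8.314 = 634.5 K

T ≈ 634.5 K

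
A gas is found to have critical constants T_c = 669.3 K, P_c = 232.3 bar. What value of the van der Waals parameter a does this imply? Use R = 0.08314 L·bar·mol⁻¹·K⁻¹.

a ≈ 5.623 L²·bar/mol²

From T_c = 8a/(27Rb) and P_c = a/(27b²): a = 27 R² T_c²/(64 P_c).
a = 27×(0.08314)²×(669.3)²/(64×232.3) = 83604/14867 = 5.623 L²·bar/mol²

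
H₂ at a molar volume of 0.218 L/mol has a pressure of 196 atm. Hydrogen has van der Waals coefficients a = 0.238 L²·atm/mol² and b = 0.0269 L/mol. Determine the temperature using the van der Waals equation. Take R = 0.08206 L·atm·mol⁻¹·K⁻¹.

T = (P + a/V_m²)(V_m − b)/R
P + a/V_m² = 196 + 0.238/(0.218)² = 201.01 atm
V_m − b = 0.218 − 0.0269 = 0.19110 L/mol
T = (201.01)(0.19110)/0.08206 = 468.1 K

T ≈ 468.1 K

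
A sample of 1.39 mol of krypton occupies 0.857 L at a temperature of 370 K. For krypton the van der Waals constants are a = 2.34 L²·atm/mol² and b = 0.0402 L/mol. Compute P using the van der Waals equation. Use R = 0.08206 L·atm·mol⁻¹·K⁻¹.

P ≈ 46.52 atm

P = nRT/(V − nb) − a n²/V²
nRT/(V − nb) = (1.39)(0.08206)(370)/(0.857 − 1.39×0.0402) = 42.203/0.80112 = 52.680 atm
a n²/V² = (2.34)(1.39)²/(0.857)² = 6.1558 atm
P = 52.680 − 6.1558 = 46.52 atm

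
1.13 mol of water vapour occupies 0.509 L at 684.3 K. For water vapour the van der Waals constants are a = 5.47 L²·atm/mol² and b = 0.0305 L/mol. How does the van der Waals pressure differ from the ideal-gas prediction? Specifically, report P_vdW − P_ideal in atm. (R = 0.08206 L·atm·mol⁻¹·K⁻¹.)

Ideal: P_ideal = nRT/V = (1.13)(0.08206)(684.3)/0.509 = 124.663 atm
vdW: P = nRT/(V − nb) − a n²/V² = 63.4536/0.474535 − 6.98464/0.259081 = 133.717 − 26.9593 = 106.758 atm
ΔP = 106.758 − 124.663 = -17.91 atm

ΔP ≈ -17.91 atm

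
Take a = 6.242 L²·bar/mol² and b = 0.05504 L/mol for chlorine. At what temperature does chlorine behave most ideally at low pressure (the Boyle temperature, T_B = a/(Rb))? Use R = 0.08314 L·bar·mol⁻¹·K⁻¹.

For a van der Waals gas the second virial coefficient B₂ = b − a/(RT) vanishes at T_B = a/(Rb).
T_B = 6.242/(0.08314×0.05504) = 6.242/0.0045760 = 1364 K

T_B ≈ 1364 K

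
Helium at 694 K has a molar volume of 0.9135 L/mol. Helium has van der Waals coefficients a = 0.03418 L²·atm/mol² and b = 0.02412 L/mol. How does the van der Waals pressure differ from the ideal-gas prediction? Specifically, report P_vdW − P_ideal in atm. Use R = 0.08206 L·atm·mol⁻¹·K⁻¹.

Ideal: P_ideal = RT/V_m = (0.08206)(694)/0.9135 = 62.3422 atm
vdW: P = RT/(V_m − b) − a/V_m² = 56.9496/0.889380 − 0.03418/0.834482 = 64.0329 − 0.0409595 = 63.9919 atm
ΔP = 63.9919 − 62.3422 = 1.650 atm

ΔP ≈ 1.650 atm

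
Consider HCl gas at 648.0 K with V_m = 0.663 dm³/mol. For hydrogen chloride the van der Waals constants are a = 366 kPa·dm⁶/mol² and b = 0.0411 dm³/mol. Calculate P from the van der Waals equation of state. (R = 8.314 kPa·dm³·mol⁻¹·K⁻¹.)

P = RT/(V_m − b) − a/V_m²
RT/(V_m − b) = (8.314)(648.0)/(0.663 − 0.0411) = 5387.5/0.62190 = 8663.0 kPa
a/V_m² = 366/(0.663)² = 832.63 kPa
P = 8663.0 − 832.63 = 7830 kPa

P ≈ 7830 kPa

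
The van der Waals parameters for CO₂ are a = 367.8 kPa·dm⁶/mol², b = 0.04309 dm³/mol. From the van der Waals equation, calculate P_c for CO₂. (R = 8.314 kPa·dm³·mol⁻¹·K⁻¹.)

For a van der Waals gas, P_c = a/(27b²).
P_c = 367.8/(27×(0.04309)²) = 367.8/0.050132 = 7337 kPa

P_c ≈ 7337 kPa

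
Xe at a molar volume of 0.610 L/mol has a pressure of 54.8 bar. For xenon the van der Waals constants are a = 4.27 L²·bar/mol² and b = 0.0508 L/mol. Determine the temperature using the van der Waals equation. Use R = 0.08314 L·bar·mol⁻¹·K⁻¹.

T ≈ 445.8 K

T = (P + a/V_m²)(V_m − b)/R
P + a/V_m² = 54.8 + 4.27/(0.610)² = 66.275 bar
V_m − b = 0.610 − 0.0508 = 0.55920 L/mol
T = (66.275)(0.55920)/0.08314 = 445.8 K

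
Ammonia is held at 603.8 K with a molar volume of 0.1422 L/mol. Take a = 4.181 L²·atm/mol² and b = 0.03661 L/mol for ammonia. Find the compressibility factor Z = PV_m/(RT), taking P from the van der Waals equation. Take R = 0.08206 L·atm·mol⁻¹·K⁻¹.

Z ≈ 0.7533

P = RT/(V_m − b) − a/V_m² = (0.08206)(603.8)/(0.1422 − 0.03661) − 4.181/(0.1422)²
  = 49.548/0.10559 − 206.77 = 469.25 − 206.77 = 262.48 atm
Z = PV_m/(RT) = (262.48)(0.1422)/((0.08206)(603.8)) = 37.325/49.548 = 0.7533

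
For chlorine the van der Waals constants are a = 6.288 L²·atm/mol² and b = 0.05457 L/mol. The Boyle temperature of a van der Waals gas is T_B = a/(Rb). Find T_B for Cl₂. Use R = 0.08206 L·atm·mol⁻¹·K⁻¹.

T_B ≈ 1404 K

For a van der Waals gas the second virial coefficient B₂ = b − a/(RT) vanishes at T_B = a/(Rb).
T_B = 6.288/(0.08206×0.05457) = 6.288/0.0044780 = 1404 K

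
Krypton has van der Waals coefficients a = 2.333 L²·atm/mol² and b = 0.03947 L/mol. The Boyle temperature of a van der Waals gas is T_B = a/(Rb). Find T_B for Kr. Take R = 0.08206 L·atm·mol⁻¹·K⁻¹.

T_B ≈ 720.3 K

For a van der Waals gas the second virial coefficient B₂ = b − a/(RT) vanishes at T_B = a/(Rb).
T_B = 2.333/(0.08206×0.03947) = 2.333/0.0032389 = 720.3 K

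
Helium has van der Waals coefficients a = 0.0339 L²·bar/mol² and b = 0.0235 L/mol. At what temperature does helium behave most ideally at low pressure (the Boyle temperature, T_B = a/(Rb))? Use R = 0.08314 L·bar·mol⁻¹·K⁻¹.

T_B ≈ 17.35 K

For a van der Waals gas the second virial coefficient B₂ = b − a/(RT) vanishes at T_B = a/(Rb).
T_B = 0.0339/(0.08314×0.0235) = 0.0339/0.0019538 = 17.35 K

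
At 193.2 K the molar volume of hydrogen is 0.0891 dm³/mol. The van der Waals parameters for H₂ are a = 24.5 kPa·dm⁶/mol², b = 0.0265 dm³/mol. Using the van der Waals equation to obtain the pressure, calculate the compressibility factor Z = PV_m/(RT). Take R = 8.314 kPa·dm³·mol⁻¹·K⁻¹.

Z ≈ 1.252

P = RT/(V_m − b) − a/V_m² = (8.314)(193.2)/(0.0891 − 0.0265) − 24.5/(0.0891)²
  = 1606.3/0.062600 − 3086.1 = 25660 − 3086.1 = 22574 kPa
Z = PV_m/(RT) = (22574)(0.0891)/((8.314)(193.2)) = 2011.3/1606.3 = 1.252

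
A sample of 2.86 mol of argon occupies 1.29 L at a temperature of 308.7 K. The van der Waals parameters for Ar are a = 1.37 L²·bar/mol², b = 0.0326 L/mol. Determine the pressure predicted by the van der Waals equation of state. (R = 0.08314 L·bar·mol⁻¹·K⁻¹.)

P = nRT/(V − nb) − a n²/V²
nRT/(V − nb) = (2.86)(0.08314)(308.7)/(1.29 − 2.86×0.0326) = 73.403/1.1968 = 61.333 bar
a n²/V² = (1.37)(2.86)²/(1.29)² = 6.7340 bar
P = 61.333 − 6.7340 = 54.60 bar

P ≈ 54.60 bar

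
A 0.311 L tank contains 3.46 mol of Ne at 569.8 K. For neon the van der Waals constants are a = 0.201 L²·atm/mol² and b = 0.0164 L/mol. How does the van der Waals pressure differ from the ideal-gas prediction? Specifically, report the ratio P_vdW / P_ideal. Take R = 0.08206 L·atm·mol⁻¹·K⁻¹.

P_vdW / P_ideal ≈ 1.175

Ideal: P_ideal = nRT/V = (3.46)(0.08206)(569.8)/0.311 = 520.199 atm
vdW: P = nRT/(V − nb) − a n²/V² = 161.782/0.254256 − 2.40629/0.0967210 = 636.296 − 24.8787 = 611.417 atm
Ratio = 611.417/520.199 = 1.175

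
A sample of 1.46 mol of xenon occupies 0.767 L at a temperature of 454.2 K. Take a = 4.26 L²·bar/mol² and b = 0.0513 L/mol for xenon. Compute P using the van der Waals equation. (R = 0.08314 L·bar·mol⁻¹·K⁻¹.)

P ≈ 64.22 bar

P = nRT/(V − nb) − a n²/V²
nRT/(V − nb) = (1.46)(0.08314)(454.2)/(0.767 − 1.46×0.0513) = 55.133/0.69210 = 79.660 bar
a n²/V² = (4.26)(1.46)²/(0.767)² = 15.436 bar
P = 79.660 − 15.436 = 64.22 bar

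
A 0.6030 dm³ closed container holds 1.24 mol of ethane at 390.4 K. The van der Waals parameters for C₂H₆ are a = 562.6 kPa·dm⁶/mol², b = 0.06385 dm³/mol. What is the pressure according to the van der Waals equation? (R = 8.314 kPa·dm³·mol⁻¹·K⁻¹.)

P ≈ 5304 kPa

P = nRT/(V − nb) − a n²/V²
nRT/(V − nb) = (1.24)(8.314)(390.4)/(0.6030 − 1.24×0.06385) = 4024.8/0.52383 = 7683.4 kPa
a n²/V² = (562.6)(1.24)²/(0.6030)² = 2379.1 kPa
P = 7683.4 − 2379.1 = 5304 kPa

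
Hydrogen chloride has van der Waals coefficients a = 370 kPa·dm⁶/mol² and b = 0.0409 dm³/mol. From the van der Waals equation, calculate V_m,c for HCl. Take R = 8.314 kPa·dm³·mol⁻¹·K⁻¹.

For a van der Waals gas, V_m,c = 3b.
V_m,c = 3×0.0409 = 0.1227 dm³/mol

V_m,c ≈ 0.1227 dm³/mol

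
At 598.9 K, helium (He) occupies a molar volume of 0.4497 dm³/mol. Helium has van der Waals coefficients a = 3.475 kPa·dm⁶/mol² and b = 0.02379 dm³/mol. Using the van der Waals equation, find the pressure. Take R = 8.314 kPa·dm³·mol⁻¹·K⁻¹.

P ≈ 11674 kPa

P = RT/(V_m − b) − a/V_m²
RT/(V_m − b) = (8.314)(598.9)/(0.4497 − 0.02379) = 4979.3/0.42591 = 11691 kPa
a/V_m² = 3.475/(0.4497)² = 17.183 kPa
P = 11691 − 17.183 = 11674 kPa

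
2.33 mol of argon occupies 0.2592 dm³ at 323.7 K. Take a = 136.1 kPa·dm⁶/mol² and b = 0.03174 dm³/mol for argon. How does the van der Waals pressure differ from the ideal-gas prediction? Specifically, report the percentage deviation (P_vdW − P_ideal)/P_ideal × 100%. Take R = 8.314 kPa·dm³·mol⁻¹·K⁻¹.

Ideal: P_ideal = nRT/V = (2.33)(8.314)(323.7)/0.2592 = 24192.1 kPa
vdW: P = nRT/(V − nb) − a n²/V² = 6270.59/0.185246 − 738.873/0.0671846 = 33850.1 − 10997.7 = 22852.4 kPa
% deviation = (22852.4 − 24192.1)/24192.1 × 100% = -5.54%

-5.54 %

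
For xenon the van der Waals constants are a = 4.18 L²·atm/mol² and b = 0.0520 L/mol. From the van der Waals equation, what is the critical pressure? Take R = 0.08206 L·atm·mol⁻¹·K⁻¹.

For a van der Waals gas, P_c = a/(27b²).
P_c = 4.18/(27×(0.0520)²) = 4.18/0.073008 = 57.25 atm

P_c ≈ 57.25 atm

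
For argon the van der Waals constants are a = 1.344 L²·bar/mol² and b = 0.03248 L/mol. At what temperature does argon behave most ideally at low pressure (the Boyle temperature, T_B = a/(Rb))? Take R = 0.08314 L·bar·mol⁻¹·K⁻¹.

For a van der Waals gas the second virial coefficient B₂ = b − a/(RT) vanishes at T_B = a/(Rb).
T_B = 1.344/(0.08314×0.03248) = 1.344/0.0027004 = 497.7 K

T_B ≈ 497.7 K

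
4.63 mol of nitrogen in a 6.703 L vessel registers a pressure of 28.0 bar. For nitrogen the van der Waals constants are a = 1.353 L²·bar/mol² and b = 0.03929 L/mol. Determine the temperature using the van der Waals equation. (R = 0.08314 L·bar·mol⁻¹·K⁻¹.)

T = (P + a n²/V²)(V − nb)/(nR)
P + a n²/V² = 28.0 + (1.353)(4.63)²/(6.703)² = 28.646 bar
V − nb = 6.703 − (4.63)(0.03929) = 6.5211 L
T = (28.646)(6.5211)/((4.63)(0.08314)) = 485.3 K

T ≈ 485.3 K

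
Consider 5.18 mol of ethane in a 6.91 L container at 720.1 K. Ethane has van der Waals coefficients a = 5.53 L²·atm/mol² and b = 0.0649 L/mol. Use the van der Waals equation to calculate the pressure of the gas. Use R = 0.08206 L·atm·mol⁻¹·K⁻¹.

P ≈ 43.45 atm

P = nRT/(V − nb) − a n²/V²
nRT/(V − nb) = (5.18)(0.08206)(720.1)/(6.91 − 5.18×0.0649) = 306.09/6.5738 = 46.562 atm
a n²/V² = (5.53)(5.18)²/(6.91)² = 3.1076 atm
P = 46.562 − 3.1076 = 43.45 atm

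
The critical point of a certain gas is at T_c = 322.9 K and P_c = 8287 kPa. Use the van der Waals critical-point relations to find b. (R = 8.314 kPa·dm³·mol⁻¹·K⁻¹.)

b ≈ 0.04049 dm³/mol

From T_c = 8a/(27Rb) and P_c = a/(27b²): b = R T_c/(8 P_c).
b = (8.314)(322.9)/(8×8287) = 2684.6/66296 = 0.04049 dm³/mol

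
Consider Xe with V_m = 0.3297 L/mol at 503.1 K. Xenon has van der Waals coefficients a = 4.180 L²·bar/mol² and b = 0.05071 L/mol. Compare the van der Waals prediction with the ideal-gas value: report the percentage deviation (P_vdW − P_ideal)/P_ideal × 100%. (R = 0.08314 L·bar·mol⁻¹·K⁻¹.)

-12.13 %

Ideal: P_ideal = RT/V_m = (0.08314)(503.1)/0.3297 = 126.866 bar
vdW: P = RT/(V_m − b) − a/V_m² = 41.8277/0.278990 − 4.180/0.108702 = 149.925 − 38.4538 = 111.471 bar
% deviation = (111.471 − 126.866)/126.866 × 100% = -12.13%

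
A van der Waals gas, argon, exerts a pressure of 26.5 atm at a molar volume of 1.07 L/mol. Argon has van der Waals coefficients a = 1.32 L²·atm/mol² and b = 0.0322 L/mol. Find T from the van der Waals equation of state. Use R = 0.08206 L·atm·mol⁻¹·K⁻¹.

T = (P + a/V_m²)(V_m − b)/R
P + a/V_m² = 26.5 + 1.32/(1.07)² = 27.653 atm
V_m − b = 1.07 − 0.0322 = 1.0378 L/mol
T = (27.653)(1.0378)/0.08206 = 349.7 K

T ≈ 349.7 K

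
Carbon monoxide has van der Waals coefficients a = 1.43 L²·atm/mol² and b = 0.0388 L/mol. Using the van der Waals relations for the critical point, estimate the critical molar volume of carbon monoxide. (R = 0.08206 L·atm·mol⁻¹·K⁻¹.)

For a van der Waals gas, V_m,c = 3b.
V_m,c = 3×0.0388 = 0.1164 L/mol

V_m,c ≈ 0.1164 L/mol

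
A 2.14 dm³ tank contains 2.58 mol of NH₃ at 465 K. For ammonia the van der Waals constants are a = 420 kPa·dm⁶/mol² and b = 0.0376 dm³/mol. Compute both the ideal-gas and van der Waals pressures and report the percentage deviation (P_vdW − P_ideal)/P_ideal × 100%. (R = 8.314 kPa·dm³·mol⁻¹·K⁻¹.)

Ideal: P_ideal = nRT/V = (2.58)(8.314)(465)/2.14 = 4660.89 kPa
vdW: P = nRT/(V − nb) − a n²/V² = 9974.31/2.04299 − 2795.69/4.57960 = 4882.21 − 610.466 = 4271.74 kPa
% deviation = (4271.74 − 4660.89)/4660.89 × 100% = -8.35%

-8.35 %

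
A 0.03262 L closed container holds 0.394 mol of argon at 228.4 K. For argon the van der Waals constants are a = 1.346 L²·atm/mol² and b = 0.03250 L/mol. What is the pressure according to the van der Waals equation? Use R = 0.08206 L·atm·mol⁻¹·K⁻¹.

P ≈ 176.3 atm

P = nRT/(V − nb) − a n²/V²
nRT/(V − nb) = (0.394)(0.08206)(228.4)/(0.03262 − 0.394×0.03250) = 7.3845/0.019815 = 372.67 atm
a n²/V² = (1.346)(0.394)²/(0.03262)² = 196.37 atm
P = 372.67 − 196.37 = 176.3 atm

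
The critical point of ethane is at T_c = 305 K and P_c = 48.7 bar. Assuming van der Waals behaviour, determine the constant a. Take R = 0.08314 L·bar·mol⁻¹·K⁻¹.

a ≈ 5.570 L²·bar/mol²

From T_c = 8a/(27Rb) and P_c = a/(27b²): a = 27 R² T_c²/(64 P_c).
a = 27×(0.08314)²×(305)²/(64×48.7) = 17361/3116.8 = 5.570 L²·bar/mol²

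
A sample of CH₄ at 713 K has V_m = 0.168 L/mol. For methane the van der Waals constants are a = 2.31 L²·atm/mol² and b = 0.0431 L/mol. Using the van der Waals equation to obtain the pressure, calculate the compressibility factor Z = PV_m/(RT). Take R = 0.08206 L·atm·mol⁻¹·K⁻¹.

P = RT/(V_m − b) − a/V_m² = (0.08206)(713)/(0.168 − 0.0431) − 2.31/(0.168)²
  = 58.509/0.12490 − 81.845 = 468.45 − 81.845 = 386.61 atm
Z = PV_m/(RT) = (386.61)(0.168)/((0.08206)(713)) = 64.950/58.509 = 1.110

Z ≈ 1.110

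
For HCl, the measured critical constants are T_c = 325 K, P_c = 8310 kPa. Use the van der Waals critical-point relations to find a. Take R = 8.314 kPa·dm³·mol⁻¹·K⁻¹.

a ≈ 370.7 kPa·dm⁶/mol²

From T_c = 8a/(27Rb) and P_c = a/(27b²): a = 27 R² T_c²/(64 P_c).
a = 27×(8.314)²×(325)²/(64×8310) = 197129003/531840 = 370.7 kPa·dm⁶/mol²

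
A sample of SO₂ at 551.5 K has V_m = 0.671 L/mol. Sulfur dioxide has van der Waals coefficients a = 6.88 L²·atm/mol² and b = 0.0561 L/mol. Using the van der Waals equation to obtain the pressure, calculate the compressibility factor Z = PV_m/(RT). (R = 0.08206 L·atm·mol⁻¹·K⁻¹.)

P = RT/(V_m − b) − a/V_m² = (0.08206)(551.5)/(0.671 − 0.0561) − 6.88/(0.671)²
  = 45.256/0.61490 − 15.281 = 73.599 − 15.281 = 58.318 atm
Z = PV_m/(RT) = (58.318)(0.671)/((0.08206)(551.5)) = 39.131/45.256 = 0.8647

Z ≈ 0.8647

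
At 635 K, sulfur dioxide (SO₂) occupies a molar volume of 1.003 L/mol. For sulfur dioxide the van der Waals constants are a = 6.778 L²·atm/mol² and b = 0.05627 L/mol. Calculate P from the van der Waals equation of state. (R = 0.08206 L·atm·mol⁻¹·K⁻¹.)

P = RT/(V_m − b) − a/V_m²
RT/(V_m − b) = (0.08206)(635)/(1.003 − 0.05627) = 52.108/0.94673 = 55.040 atm
a/V_m² = 6.778/(1.003)² = 6.7375 atm
P = 55.040 − 6.7375 = 48.30 atm

P ≈ 48.30 atm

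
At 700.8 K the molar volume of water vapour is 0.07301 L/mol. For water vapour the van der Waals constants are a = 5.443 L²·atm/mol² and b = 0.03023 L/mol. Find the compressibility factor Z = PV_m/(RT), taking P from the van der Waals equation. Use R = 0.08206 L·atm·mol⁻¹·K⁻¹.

P = RT/(V_m − b) − a/V_m² = (0.08206)(700.8)/(0.07301 − 0.03023) − 5.443/(0.07301)²
  = 57.508/0.042780 − 1021.1 = 1344.3 − 1021.1 = 323.2 atm
Z = PV_m/(RT) = (323.2)(0.07301)/((0.08206)(700.8)) = 23.597/57.508 = 0.4103

Z ≈ 0.4103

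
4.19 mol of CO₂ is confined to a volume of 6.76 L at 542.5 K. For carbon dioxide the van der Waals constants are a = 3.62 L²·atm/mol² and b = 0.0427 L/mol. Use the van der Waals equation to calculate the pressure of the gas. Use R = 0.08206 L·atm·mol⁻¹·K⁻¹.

P ≈ 26.95 atm

P = nRT/(V − nb) − a n²/V²
nRT/(V − nb) = (4.19)(0.08206)(542.5)/(6.76 − 4.19×0.0427) = 186.53/6.5811 = 28.343 atm
a n²/V² = (3.62)(4.19)²/(6.76)² = 1.3907 atm
P = 28.343 − 1.3907 = 26.95 atm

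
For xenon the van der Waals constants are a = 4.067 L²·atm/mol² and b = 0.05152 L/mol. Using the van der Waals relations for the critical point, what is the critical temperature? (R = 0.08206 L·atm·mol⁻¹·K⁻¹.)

T_c ≈ 285.0 K

For a van der Waals gas, T_c = 8a/(27Rb).
T_c = 8×4.067/(27×0.08206×0.05152) = 32.536/0.11415 = 285.0 K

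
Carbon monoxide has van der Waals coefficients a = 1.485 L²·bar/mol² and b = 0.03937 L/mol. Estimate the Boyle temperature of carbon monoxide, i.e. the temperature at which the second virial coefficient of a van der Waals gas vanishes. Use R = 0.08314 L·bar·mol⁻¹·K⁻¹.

For a van der Waals gas the second virial coefficient B₂ = b − a/(RT) vanishes at T_B = a/(Rb).
T_B = 1.485/(0.08314×0.03937) = 1.485/0.0032732 = 453.7 K

T_B ≈ 453.7 K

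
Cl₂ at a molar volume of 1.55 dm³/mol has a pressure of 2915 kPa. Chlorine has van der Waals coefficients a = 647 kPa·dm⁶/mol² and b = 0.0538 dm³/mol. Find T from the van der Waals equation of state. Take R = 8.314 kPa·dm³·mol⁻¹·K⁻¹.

T = (P + a/V_m²)(V_m − b)/R
P + a/V_m² = 2915 + 647/(1.55)² = 3184.3 kPa
V_m − b = 1.55 − 0.0538 = 1.4962 dm³/mol
T = (3184.3)(1.4962)/8.314 = 573.1 K

T ≈ 573.1 K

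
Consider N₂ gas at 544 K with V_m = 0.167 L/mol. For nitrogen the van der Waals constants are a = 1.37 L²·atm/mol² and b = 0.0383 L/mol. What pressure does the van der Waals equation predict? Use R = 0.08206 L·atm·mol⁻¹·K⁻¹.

P = RT/(V_m − b) − a/V_m²
RT/(V_m − b) = (0.08206)(544)/(0.167 − 0.0383) = 44.641/0.12870 = 346.86 atm
a/V_m² = 1.37/(0.167)² = 49.123 atm
P = 346.86 − 49.123 = 297.7 atm

P ≈ 297.7 atm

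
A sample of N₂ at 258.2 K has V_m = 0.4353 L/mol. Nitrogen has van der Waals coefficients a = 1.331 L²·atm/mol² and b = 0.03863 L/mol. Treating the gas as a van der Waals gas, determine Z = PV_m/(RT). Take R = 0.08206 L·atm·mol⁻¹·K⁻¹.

P = RT/(V_m − b) − a/V_m² = (0.08206)(258.2)/(0.4353 − 0.03863) − 1.331/(0.4353)²
  = 21.188/0.39667 − 7.0243 = 53.415 − 7.0243 = 46.391 atm
Z = PV_m/(RT) = (46.391)(0.4353)/((0.08206)(258.2)) = 20.194/21.188 = 0.9531

Z ≈ 0.9531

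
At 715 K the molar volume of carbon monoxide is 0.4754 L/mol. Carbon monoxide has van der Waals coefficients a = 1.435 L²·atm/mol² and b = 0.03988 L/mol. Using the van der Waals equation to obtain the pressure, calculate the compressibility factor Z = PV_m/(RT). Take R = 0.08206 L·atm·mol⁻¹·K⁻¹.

Z ≈ 1.040

P = RT/(V_m − b) − a/V_m² = (0.08206)(715)/(0.4754 − 0.03988) − 1.435/(0.4754)²
  = 58.673/0.43552 − 6.3494 = 134.72 − 6.3494 = 128.37 atm
Z = PV_m/(RT) = (128.37)(0.4754)/((0.08206)(715)) = 61.027/58.673 = 1.040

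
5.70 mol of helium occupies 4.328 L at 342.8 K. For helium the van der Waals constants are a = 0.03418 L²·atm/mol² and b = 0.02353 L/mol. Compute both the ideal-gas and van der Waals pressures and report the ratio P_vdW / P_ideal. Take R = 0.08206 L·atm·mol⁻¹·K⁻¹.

P_vdW / P_ideal ≈ 1.030

Ideal: P_ideal = nRT/V = (5.70)(0.08206)(342.8)/4.328 = 37.0476 atm
vdW: P = nRT/(V − nb) − a n²/V² = 160.342/4.19388 − 1.11051/18.7316 = 38.2324 − 0.0592854 = 38.1731 atm
Ratio = 38.1731/37.0476 = 1.030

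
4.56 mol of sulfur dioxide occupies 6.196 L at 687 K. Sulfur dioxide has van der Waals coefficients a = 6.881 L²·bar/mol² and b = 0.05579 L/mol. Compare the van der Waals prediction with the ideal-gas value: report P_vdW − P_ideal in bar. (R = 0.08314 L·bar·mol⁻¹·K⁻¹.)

ΔP ≈ -1.927 bar

Ideal: P_ideal = nRT/V = (4.56)(0.08314)(687)/6.196 = 42.0359 bar
vdW: P = nRT/(V − nb) − a n²/V² = 260.454/5.94160 − 143.081/38.3904 = 43.8357 − 3.72700 = 40.1087 bar
ΔP = 40.1087 − 42.0359 = -1.927 bar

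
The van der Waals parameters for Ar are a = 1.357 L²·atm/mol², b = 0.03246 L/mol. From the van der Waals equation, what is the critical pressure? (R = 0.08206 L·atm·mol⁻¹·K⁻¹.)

For a van der Waals gas, P_c = a/(27b²).
P_c = 1.357/(27×(0.03246)²) = 1.357/0.028449 = 47.70 atm

P_c ≈ 47.70 atm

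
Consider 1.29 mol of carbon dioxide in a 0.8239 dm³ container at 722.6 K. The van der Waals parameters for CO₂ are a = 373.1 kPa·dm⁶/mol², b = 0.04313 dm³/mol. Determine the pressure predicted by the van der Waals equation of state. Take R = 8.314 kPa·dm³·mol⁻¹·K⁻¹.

P ≈ 9173 kPa

P = nRT/(V − nb) − a n²/V²
nRT/(V − nb) = (1.29)(8.314)(722.6)/(0.8239 − 1.29×0.04313) = 7749.9/0.76826 = 10088 kPa
a n²/V² = (373.1)(1.29)²/(0.8239)² = 914.65 kPa
P = 10088 − 914.65 = 9173 kPa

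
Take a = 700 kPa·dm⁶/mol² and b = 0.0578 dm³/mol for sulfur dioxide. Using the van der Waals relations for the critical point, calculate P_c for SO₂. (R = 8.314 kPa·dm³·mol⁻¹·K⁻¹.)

For a van der Waals gas, P_c = a/(27b²).
P_c = 700/(27×(0.0578)²) = 700/0.090203 = 7760 kPa

P_c ≈ 7760 kPa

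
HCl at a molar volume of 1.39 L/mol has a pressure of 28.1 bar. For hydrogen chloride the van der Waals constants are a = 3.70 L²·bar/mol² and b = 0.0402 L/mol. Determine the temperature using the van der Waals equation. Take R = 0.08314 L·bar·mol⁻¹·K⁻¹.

T ≈ 487.3 K

T = (P + a/V_m²)(V_m − b)/R
P + a/V_m² = 28.1 + 3.70/(1.39)² = 30.015 bar
V_m − b = 1.39 − 0.0402 = 1.3498 L/mol
T = (30.015)(1.3498)/0.08314 = 487.3 K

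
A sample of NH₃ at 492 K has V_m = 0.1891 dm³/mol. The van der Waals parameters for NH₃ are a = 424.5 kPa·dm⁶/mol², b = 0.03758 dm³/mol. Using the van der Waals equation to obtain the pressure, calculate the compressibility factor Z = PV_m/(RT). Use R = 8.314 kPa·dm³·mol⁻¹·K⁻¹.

P = RT/(V_m − b) − a/V_m² = (8.314)(492)/(0.1891 − 0.03758) − 424.5/(0.1891)²
  = 4090.5/0.15152 − 11871 = 26996 − 11871 = 15125 kPa
Z = PV_m/(RT) = (15125)(0.1891)/((8.314)(492)) = 2860.1/4090.5 = 0.6992

Z ≈ 0.6992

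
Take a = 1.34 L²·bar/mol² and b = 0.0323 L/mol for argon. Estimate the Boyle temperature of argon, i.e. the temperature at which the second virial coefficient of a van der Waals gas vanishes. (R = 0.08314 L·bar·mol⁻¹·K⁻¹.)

For a van der Waals gas the second virial coefficient B₂ = b − a/(RT) vanishes at T_B = a/(Rb).
T_B = 1.34/(0.08314×0.0323) = 1.34/0.0026854 = 499.0 K

T_B ≈ 499.0 K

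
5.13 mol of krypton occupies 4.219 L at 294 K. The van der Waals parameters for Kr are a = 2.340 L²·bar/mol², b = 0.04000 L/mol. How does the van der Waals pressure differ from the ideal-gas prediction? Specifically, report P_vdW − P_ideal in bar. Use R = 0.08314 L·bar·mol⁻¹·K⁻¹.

ΔP ≈ -1.940 bar

Ideal: P_ideal = nRT/V = (5.13)(0.08314)(294)/4.219 = 29.7211 bar
vdW: P = nRT/(V − nb) − a n²/V² = 125.393/4.01380 − 61.5815/17.8000 = 31.2405 − 3.45963 = 27.7809 bar
ΔP = 27.7809 − 29.7211 = -1.940 bar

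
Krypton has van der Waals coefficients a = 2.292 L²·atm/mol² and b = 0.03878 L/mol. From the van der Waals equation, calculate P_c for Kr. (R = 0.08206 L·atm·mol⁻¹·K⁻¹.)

P_c ≈ 56.45 atm

For a van der Waals gas, P_c = a/(27b²).
P_c = 2.292/(27×(0.03878)²) = 2.292/0.040605 = 56.45 atm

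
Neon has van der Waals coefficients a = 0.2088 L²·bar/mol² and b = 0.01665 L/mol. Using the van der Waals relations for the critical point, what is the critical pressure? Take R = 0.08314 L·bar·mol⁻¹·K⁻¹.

For a van der Waals gas, P_c = a/(27b²).
P_c = 0.2088/(27×(0.01665)²) = 0.2088/0.0074850 = 27.90 bar

P_c ≈ 27.90 bar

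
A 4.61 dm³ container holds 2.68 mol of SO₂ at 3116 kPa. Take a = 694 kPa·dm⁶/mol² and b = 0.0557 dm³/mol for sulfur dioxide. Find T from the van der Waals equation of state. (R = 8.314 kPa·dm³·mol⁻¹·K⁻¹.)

T = (P + a n²/V²)(V − nb)/(nR)
P + a n²/V² = 3116 + (694)(2.68)²/(4.61)² = 3350.5 kPa
V − nb = 4.61 − (2.68)(0.0557) = 4.4607 dm³
T = (3350.5)(4.4607)/((2.68)(8.314)) = 670.8 K

T ≈ 670.8 K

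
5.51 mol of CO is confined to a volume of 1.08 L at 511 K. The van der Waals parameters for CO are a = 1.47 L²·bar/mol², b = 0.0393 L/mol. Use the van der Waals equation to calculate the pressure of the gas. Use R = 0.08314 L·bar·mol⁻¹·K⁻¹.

P ≈ 232.8 bar

P = nRT/(V − nb) − a n²/V²
nRT/(V − nb) = (5.51)(0.08314)(511)/(1.08 − 5.51×0.0393) = 234.09/0.86346 = 271.11 bar
a n²/V² = (1.47)(5.51)²/(1.08)² = 38.262 bar
P = 271.11 − 38.262 = 232.8 bar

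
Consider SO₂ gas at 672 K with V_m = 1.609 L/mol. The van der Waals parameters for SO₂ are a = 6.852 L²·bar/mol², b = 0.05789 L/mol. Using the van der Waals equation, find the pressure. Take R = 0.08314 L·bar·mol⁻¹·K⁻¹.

P ≈ 33.37 bar

P = RT/(V_m − b) − a/V_m²
RT/(V_m − b) = (0.08314)(672)/(1.609 − 0.05789) = 55.870/1.5511 = 36.020 bar
a/V_m² = 6.852/(1.609)² = 2.6467 bar
P = 36.020 − 2.6467 = 33.37 bar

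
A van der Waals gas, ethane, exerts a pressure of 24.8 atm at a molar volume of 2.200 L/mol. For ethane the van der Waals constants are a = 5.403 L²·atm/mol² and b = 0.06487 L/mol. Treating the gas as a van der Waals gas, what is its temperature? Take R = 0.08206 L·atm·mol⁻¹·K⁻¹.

T ≈ 674.3 K

T = (P + a/V_m²)(V_m − b)/R
P + a/V_m² = 24.8 + 5.403/(2.200)² = 25.916 atm
V_m − b = 2.200 − 0.06487 = 2.1351 L/mol
T = (25.916)(2.1351)/0.08206 = 674.3 K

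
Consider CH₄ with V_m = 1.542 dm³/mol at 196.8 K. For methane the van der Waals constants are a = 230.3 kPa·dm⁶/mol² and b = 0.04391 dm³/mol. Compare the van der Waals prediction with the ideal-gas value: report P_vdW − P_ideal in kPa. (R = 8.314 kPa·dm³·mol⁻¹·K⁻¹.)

ΔP ≈ -65.8 kPa

Ideal: P_ideal = RT/V_m = (8.314)(196.8)/1.542 = 1061.09 kPa
vdW: P = RT/(V_m − b) − a/V_m² = 1636.20/1.49809 − 230.3/2.37776 = 1092.19 − 96.8559 = 995.33 kPa
ΔP = 995.33 − 1061.09 = -65.8 kPa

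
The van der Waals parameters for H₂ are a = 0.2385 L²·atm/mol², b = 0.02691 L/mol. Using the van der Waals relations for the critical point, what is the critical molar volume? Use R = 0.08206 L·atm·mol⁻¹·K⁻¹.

For a van der Waals gas, V_m,c = 3b.
V_m,c = 3×0.02691 = 0.08073 L/mol

V_m,c ≈ 0.08073 L/mol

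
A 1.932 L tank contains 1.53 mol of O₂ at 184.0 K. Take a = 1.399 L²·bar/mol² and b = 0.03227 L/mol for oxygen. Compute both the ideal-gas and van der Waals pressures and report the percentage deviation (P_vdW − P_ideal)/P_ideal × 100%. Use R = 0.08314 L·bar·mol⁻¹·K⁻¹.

Ideal: P_ideal = nRT/V = (1.53)(0.08314)(184.0)/1.932 = 12.1147 bar
vdW: P = nRT/(V − nb) − a n²/V² = 23.4056/1.88263 − 3.27492/3.73262 = 12.4324 − 0.877378 = 11.5550 bar
% deviation = (11.5550 − 12.1147)/12.1147 × 100% = -4.62%

-4.62 %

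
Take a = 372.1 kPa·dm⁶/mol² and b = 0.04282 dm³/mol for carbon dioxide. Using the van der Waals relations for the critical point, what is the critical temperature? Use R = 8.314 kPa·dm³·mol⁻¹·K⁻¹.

For a van der Waals gas, T_c = 8a/(27Rb).
T_c = 8×372.1/(27×8.314×0.04282) = 2976.8/9.6121 = 309.7 K

T_c ≈ 309.7 K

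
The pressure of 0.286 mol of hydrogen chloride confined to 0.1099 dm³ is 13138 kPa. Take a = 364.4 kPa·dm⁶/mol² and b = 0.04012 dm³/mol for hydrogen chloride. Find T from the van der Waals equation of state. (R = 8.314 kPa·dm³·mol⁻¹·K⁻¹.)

T ≈ 646.0 K

T = (P + a n²/V²)(V − nb)/(nR)
P + a n²/V² = 13138 + (364.4)(0.286)²/(0.1099)² = 15606 kPa
V − nb = 0.1099 − (0.286)(0.04012) = 0.098426 dm³
T = (15606)(0.098426)/((0.286)(8.314)) = 646.0 K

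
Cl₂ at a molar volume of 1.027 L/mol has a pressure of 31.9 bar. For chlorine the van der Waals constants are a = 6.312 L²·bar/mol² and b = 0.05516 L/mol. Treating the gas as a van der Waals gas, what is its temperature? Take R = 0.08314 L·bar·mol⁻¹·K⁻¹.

T ≈ 442.8 K

T = (P + a/V_m²)(V_m − b)/R
P + a/V_m² = 31.9 + 6.312/(1.027)² = 37.884 bar
V_m − b = 1.027 − 0.05516 = 0.97184 L/mol
T = (37.884)(0.97184)/0.08314 = 442.8 K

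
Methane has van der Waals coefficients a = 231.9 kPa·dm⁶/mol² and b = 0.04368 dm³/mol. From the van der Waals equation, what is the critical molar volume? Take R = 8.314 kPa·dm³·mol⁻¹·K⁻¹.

For a van der Waals gas, V_m,c = 3b.
V_m,c = 3×0.04368 = 0.1310 dm³/mol

V_m,c ≈ 0.1310 dm³/mol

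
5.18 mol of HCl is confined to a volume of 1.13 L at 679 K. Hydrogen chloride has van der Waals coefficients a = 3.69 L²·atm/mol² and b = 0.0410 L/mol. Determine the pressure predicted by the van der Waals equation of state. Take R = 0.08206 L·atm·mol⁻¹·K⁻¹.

P = nRT/(V − nb) − a n²/V²
nRT/(V − nb) = (5.18)(0.08206)(679)/(1.13 − 5.18×0.0410) = 288.62/0.91762 = 314.53 atm
a n²/V² = (3.69)(5.18)²/(1.13)² = 77.541 atm
P = 314.53 − 77.541 = 237.0 atm

P ≈ 237.0 atm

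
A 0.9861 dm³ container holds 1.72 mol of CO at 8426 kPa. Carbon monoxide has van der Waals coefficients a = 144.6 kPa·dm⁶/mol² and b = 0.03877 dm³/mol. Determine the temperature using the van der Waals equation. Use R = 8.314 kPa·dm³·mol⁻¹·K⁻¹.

T = (P + a n²/V²)(V − nb)/(nR)
P + a n²/V² = 8426 + (144.6)(1.72)²/(0.9861)² = 8865.9 kPa
V − nb = 0.9861 − (1.72)(0.03877) = 0.91942 dm³
T = (8865.9)(0.91942)/((1.72)(8.314)) = 570.0 K

T ≈ 570.0 K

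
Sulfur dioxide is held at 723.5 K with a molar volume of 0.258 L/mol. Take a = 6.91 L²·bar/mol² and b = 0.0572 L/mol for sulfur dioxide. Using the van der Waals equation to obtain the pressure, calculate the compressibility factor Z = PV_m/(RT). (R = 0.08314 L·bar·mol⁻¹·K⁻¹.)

Z ≈ 0.8396

P = RT/(V_m − b) − a/V_m² = (0.08314)(723.5)/(0.258 − 0.0572) − 6.91/(0.258)²
  = 60.152/0.20080 − 103.81 = 299.56 − 103.81 = 195.75 bar
Z = PV_m/(RT) = (195.75)(0.258)/((0.08314)(723.5)) = 50.504/60.152 = 0.8396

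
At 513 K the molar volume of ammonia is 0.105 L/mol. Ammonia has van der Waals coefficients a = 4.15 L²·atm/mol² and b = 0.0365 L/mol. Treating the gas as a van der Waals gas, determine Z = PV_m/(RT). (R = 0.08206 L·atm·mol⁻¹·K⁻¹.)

Z ≈ 0.5940

P = RT/(V_m − b) − a/V_m² = (0.08206)(513)/(0.105 − 0.0365) − 4.15/(0.105)²
  = 42.097/0.068500 − 376.42 = 614.55 − 376.42 = 238.13 atm
Z = PV_m/(RT) = (238.13)(0.105)/((0.08206)(513)) = 25.004/42.097 = 0.5940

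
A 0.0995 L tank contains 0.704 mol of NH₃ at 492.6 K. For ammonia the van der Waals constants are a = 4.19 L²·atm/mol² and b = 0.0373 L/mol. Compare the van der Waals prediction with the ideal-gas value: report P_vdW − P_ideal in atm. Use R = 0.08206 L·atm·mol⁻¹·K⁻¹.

ΔP ≈ -107.2 atm

Ideal: P_ideal = nRT/V = (0.704)(0.08206)(492.6)/0.0995 = 286.006 atm
vdW: P = nRT/(V − nb) − a n²/V² = 28.4576/0.0732408 − 2.07663/0.00990025 = 388.548 − 209.755 = 178.793 atm
ΔP = 178.793 − 286.006 = -107.2 atm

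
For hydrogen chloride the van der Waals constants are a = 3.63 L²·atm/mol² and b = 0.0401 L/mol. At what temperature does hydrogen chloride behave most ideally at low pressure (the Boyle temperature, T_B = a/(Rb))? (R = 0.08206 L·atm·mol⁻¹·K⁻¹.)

T_B ≈ 1103 K

For a van der Waals gas the second virial coefficient B₂ = b − a/(RT) vanishes at T_B = a/(Rb).
T_B = 3.63/(0.08206×0.0401) = 3.63/0.0032906 = 1103 K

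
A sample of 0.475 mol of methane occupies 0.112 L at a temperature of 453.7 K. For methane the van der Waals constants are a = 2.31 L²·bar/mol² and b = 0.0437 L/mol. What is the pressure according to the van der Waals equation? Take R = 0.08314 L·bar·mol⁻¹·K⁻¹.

P ≈ 154.8 bar

P = nRT/(V − nb) − a n²/V²
nRT/(V − nb) = (0.475)(0.08314)(453.7)/(0.112 − 0.475×0.0437) = 17.917/0.091243 = 196.37 bar
a n²/V² = (2.31)(0.475)²/(0.112)² = 41.549 bar
P = 196.37 − 41.549 = 154.8 bar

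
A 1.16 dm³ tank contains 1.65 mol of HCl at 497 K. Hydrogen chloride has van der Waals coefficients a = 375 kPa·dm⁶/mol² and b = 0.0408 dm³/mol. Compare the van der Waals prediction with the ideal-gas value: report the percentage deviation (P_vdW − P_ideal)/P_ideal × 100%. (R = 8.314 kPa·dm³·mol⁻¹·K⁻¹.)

Ideal: P_ideal = nRT/V = (1.65)(8.314)(497)/1.16 = 5877.50 kPa
vdW: P = nRT/(V − nb) − a n²/V² = 6817.90/1.09268 − 1020.94/1.34560 = 6239.61 − 758.725 = 5480.89 kPa
% deviation = (5480.89 − 5877.50)/5877.50 × 100% = -6.75%

-6.75 %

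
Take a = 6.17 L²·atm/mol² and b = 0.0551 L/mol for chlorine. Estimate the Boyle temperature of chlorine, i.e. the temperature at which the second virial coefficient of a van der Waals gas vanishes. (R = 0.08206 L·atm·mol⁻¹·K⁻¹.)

T_B ≈ 1365 K

For a van der Waals gas the second virial coefficient B₂ = b − a/(RT) vanishes at T_B = a/(Rb).
T_B = 6.17/(0.08206×0.0551) = 6.17/0.0045215 = 1365 K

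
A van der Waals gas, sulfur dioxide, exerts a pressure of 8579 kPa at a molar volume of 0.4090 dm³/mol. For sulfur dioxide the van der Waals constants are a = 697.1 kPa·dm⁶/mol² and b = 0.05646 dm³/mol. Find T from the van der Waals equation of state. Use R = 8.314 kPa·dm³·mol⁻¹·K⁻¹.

T = (P + a/V_m²)(V_m − b)/R
P + a/V_m² = 8579 + 697.1/(0.4090)² = 12746 kPa
V_m − b = 0.4090 − 0.05646 = 0.35254 dm³/mol
T = (12746)(0.35254)/8.314 = 540.5 K

T ≈ 540.5 K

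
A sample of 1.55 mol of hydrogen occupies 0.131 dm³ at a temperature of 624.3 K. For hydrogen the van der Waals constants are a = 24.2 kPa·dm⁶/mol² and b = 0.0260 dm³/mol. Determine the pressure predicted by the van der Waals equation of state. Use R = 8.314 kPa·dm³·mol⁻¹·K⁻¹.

P ≈ 85313 kPa

P = nRT/(V − nb) − a n²/V²
nRT/(V − nb) = (1.55)(8.314)(624.3)/(0.131 − 1.55×0.0260) = 8045.2/0.090700 = 88701 kPa
a n²/V² = (24.2)(1.55)²/(0.131)² = 3387.9 kPa
P = 88701 − 3387.9 = 85313 kPa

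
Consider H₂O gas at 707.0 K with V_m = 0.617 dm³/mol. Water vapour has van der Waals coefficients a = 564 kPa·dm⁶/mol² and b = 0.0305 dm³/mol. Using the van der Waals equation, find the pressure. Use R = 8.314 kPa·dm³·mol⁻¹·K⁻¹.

P = RT/(V_m − b) − a/V_m²
RT/(V_m − b) = (8.314)(707.0)/(0.617 − 0.0305) = 5878.0/0.58650 = 10022 kPa
a/V_m² = 564/(0.617)² = 1481.5 kPa
P = 10022 − 1481.5 = 8541 kPa

P ≈ 8541 kPa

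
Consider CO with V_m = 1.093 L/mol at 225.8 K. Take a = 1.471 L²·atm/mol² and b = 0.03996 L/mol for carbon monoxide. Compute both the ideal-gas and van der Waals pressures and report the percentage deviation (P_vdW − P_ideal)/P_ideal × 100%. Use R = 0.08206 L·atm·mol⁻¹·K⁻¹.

-3.47 %

Ideal: P_ideal = RT/V_m = (0.08206)(225.8)/1.093 = 16.9526 atm
vdW: P = RT/(V_m − b) − a/V_m² = 18.5291/1.05304 − 1.471/1.19465 = 17.5958 − 1.23132 = 16.3645 atm
% deviation = (16.3645 − 16.9526)/16.9526 × 100% = -3.47%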